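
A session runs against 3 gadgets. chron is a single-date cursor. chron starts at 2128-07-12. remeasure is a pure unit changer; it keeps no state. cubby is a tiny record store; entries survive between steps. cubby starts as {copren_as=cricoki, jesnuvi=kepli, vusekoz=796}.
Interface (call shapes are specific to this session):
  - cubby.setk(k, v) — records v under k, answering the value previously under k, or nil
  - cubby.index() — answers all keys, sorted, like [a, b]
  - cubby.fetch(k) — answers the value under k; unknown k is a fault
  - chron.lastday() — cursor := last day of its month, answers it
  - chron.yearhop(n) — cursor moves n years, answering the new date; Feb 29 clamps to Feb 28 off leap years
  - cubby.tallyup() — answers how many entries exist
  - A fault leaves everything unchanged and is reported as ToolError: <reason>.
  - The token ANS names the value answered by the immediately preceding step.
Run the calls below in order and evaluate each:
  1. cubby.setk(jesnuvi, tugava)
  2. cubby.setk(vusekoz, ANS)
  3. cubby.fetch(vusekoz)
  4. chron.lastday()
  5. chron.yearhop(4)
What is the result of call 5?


Answer: 2132-07-31

Derivation:
>>> setk jesnuvi tugava
:: kepli
>>> setk vusekoz ANS
:: 796
>>> fetch vusekoz
:: kepli
>>> lastday
:: 2128-07-31
>>> yearhop 4
:: 2132-07-31


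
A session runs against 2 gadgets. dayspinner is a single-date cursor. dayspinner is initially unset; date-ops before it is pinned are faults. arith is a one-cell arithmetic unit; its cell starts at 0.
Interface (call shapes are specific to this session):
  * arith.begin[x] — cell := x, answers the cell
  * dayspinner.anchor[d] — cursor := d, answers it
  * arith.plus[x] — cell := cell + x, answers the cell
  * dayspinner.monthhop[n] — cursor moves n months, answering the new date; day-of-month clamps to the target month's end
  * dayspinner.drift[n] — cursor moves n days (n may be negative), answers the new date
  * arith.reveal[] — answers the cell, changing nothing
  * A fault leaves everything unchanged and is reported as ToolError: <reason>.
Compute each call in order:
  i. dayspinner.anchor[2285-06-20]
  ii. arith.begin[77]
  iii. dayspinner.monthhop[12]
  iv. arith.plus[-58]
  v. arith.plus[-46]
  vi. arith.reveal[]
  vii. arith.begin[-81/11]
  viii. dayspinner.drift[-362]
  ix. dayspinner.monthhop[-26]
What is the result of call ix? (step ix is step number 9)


Answer: 2283-04-23

Derivation:
-- dayspinner.anchor(2285-06-20) => 2285-06-20
-- arith.begin(77) => 77
-- dayspinner.monthhop(12) => 2286-06-20
-- arith.plus(-58) => 19
-- arith.plus(-46) => -27
-- arith.reveal() => -27
-- arith.begin(-81/11) => -81/11
-- dayspinner.drift(-362) => 2285-06-23
-- dayspinner.monthhop(-26) => 2283-04-23


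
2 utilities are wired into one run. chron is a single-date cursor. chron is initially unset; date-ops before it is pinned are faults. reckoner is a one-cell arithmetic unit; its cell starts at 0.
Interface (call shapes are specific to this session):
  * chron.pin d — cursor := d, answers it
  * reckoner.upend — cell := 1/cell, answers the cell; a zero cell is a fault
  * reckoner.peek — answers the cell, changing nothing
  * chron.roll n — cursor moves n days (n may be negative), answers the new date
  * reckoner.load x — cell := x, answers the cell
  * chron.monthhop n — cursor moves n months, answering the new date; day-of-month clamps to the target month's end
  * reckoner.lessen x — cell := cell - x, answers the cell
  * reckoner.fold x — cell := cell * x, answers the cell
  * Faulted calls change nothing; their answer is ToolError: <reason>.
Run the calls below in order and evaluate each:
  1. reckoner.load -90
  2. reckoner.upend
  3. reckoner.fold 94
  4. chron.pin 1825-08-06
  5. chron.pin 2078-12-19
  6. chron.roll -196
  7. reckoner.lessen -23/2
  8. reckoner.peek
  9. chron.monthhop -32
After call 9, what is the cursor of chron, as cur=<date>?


Answer: cur=2075-10-06

Derivation:
·→ reckoner.load(-90)
·← -90
·→ reckoner.upend()
·← -1/90
·→ reckoner.fold(94)
·← -47/45
·→ chron.pin(1825-08-06)
·← 1825-08-06
·→ chron.pin(2078-12-19)
·← 2078-12-19
·→ chron.roll(-196)
·← 2078-06-06
·→ reckoner.lessen(-23/2)
·← 941/90
·→ reckoner.peek()
·← 941/90
·→ chron.monthhop(-32)
·← 2075-10-06


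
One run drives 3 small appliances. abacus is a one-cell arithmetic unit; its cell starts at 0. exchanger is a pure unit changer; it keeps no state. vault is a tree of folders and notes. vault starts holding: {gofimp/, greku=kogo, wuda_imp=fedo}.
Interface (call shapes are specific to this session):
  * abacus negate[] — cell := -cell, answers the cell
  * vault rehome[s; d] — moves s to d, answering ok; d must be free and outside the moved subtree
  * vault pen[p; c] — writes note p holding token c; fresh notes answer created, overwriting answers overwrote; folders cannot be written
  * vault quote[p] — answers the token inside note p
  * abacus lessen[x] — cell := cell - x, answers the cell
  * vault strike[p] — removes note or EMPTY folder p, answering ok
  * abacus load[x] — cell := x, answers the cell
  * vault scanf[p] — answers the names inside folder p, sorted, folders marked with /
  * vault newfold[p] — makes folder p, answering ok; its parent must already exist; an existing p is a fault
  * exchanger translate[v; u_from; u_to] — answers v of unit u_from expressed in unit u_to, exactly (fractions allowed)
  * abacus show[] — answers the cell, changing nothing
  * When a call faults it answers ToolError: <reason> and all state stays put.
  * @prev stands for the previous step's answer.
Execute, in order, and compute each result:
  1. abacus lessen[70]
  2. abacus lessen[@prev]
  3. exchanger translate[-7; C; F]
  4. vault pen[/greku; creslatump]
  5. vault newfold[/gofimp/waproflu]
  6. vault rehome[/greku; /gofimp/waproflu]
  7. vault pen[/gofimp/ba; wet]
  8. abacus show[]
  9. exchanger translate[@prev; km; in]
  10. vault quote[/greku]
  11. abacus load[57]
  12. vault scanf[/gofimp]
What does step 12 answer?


Answer: [ba, waproflu/]

Derivation:
Do: abacus lessen[70]
See: -70
Do: abacus lessen[@prev]
See: 0
Do: exchanger translate[-7; C; F]
See: 97/5
Do: vault pen[/greku; creslatump]
See: overwrote
Do: vault newfold[/gofimp/waproflu]
See: ok
Do: vault rehome[/greku; /gofimp/waproflu]
See: ToolError: exists
Do: vault pen[/gofimp/ba; wet]
See: created
Do: abacus show[]
See: 0
Do: exchanger translate[@prev; km; in]
See: 0
Do: vault quote[/greku]
See: creslatump
Do: abacus load[57]
See: 57
Do: vault scanf[/gofimp]
See: [ba, waproflu/]


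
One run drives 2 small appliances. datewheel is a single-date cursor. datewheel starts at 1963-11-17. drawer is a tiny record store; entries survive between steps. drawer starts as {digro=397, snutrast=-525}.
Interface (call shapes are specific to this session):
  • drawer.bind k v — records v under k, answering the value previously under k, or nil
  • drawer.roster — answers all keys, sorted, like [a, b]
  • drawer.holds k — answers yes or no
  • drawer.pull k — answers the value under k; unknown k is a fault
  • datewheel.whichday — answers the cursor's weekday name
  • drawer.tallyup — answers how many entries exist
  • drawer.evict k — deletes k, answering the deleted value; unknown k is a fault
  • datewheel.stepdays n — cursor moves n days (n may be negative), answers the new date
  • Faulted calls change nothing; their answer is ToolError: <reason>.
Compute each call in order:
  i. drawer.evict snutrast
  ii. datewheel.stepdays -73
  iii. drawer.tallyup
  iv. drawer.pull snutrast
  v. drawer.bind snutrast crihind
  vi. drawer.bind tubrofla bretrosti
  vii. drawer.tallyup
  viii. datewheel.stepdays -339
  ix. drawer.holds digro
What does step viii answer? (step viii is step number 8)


// evict(k→snutrast) : -525
// stepdays(n→-73) : 1963-09-05
// tallyup() : 1
// pull(k→snutrast) : ToolError: no such key snutrast
// bind(k→snutrast, v→crihind) : nil
// bind(k→tubrofla, v→bretrosti) : nil
// tallyup() : 3
// stepdays(n→-339) : 1962-10-01
// holds(k→digro) : yes

Answer: 1962-10-01


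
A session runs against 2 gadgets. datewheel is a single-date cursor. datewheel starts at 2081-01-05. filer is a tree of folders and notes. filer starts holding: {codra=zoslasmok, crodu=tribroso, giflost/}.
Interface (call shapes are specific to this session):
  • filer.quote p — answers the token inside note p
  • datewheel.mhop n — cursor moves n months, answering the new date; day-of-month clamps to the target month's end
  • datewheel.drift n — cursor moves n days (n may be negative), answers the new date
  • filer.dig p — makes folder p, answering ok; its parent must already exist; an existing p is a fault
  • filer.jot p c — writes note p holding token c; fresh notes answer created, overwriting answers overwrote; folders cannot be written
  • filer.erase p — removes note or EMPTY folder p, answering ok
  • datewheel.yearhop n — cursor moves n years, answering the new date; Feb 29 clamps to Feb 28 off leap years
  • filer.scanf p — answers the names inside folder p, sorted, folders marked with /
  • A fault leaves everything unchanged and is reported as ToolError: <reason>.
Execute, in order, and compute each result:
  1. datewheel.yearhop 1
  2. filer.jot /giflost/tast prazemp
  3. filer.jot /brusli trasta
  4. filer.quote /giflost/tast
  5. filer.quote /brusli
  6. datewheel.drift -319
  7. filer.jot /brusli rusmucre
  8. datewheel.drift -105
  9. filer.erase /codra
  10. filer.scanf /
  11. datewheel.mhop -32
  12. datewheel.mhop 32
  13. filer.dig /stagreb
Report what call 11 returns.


% 1. datewheel.yearhop(1) : 2082-01-05
% 2. filer.jot(/giflost/tast, prazemp) : created
% 3. filer.jot(/brusli, trasta) : created
% 4. filer.quote(/giflost/tast) : prazemp
% 5. filer.quote(/brusli) : trasta
% 6. datewheel.drift(-319) : 2081-02-20
% 7. filer.jot(/brusli, rusmucre) : overwrote
% 8. datewheel.drift(-105) : 2080-11-07
% 9. filer.erase(/codra) : ok
% 10. filer.scanf(/) : [brusli, crodu, giflost/]
% 11. datewheel.mhop(-32) : 2078-03-07
% 12. datewheel.mhop(32) : 2080-11-07
% 13. filer.dig(/stagreb) : ok

Answer: 2078-03-07


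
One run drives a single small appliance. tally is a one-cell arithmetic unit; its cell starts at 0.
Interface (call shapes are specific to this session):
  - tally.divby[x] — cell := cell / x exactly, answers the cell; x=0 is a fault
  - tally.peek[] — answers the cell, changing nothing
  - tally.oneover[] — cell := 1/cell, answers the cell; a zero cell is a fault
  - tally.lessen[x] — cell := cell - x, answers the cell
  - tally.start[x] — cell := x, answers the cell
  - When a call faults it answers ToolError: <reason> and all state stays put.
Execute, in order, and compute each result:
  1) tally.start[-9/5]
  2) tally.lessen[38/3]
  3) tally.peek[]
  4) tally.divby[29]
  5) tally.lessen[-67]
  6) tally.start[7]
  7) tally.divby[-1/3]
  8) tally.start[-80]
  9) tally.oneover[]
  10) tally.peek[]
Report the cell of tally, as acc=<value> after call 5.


Answer: acc=28928/435

Derivation:
Next I call tally.start(x=-9/5), → -9/5.
I call tally.lessen(x=38/3), giving -217/15.
Calling tally.peek, and see -217/15.
I use tally.divby(x=29), — result: -217/435.
I call tally.lessen(x=-67), which returns 28928/435.
Then tally.start(x=7), yielding 7.
I use tally.divby(x=-1/3), and get -21.
Next I call tally.start(x=-80), and observe -80.
I try tally.oneover(), yielding -1/80.
Calling tally.peek(), — result: -1/80.


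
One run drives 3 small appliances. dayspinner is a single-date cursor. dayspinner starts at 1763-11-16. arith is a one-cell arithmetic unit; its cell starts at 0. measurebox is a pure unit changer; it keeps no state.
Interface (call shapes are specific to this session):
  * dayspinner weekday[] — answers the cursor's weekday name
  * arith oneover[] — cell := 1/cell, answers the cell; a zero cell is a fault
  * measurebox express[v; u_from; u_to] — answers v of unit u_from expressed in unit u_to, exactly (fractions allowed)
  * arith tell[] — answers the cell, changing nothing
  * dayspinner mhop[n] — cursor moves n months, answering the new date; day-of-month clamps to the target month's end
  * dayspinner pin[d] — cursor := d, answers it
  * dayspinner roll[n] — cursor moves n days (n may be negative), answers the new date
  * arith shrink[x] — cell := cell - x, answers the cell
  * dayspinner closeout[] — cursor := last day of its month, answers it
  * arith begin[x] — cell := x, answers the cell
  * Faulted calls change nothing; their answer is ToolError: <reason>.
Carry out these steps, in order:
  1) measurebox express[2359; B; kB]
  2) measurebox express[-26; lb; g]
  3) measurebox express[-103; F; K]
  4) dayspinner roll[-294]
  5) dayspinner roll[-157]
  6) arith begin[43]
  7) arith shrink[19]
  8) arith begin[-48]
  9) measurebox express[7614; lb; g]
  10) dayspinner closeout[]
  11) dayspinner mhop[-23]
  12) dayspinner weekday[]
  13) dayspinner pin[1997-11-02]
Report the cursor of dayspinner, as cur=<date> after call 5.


Answer: cur=1762-08-22

Derivation:
I call measurebox express using v=2359, u_from=B, u_to=kB, yielding 2359/1000.
Using measurebox express using v=-26, u_from=lb, u_to=g, and get -589670081/50000.
Invoking measurebox express using v=-103, u_from=F, u_to=K, which returns 3963/20.
I invoke dayspinner roll using n=-294, yielding 1763-01-26.
I run dayspinner roll using n=-157, which returns 1762-08-22.
Invoking arith begin using x=43, yielding 43.
Next I call arith shrink using x=19: 24.
I run arith begin using x=-48, giving -48.
Now I run measurebox express using v=7614, u_from=lb, u_to=g: 172682615259/50000.
Using dayspinner closeout, and observe 1762-08-31.
I invoke dayspinner mhop using n=-23, giving 1760-09-30.
Then dayspinner weekday(), → Tuesday.
Next I call dayspinner pin using d=1997-11-02, → 1997-11-02.


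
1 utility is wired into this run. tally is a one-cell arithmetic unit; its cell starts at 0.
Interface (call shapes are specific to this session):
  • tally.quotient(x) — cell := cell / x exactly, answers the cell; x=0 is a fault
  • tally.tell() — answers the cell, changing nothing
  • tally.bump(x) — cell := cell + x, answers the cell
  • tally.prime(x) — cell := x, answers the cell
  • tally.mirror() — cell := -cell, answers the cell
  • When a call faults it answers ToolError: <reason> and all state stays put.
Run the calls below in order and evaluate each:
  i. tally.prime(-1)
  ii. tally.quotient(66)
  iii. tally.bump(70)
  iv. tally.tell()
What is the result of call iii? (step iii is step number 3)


// prime(x→-1) -> -1
// quotient(x→66) -> -1/66
// bump(x→70) -> 4619/66
// tell() -> 4619/66

Answer: 4619/66


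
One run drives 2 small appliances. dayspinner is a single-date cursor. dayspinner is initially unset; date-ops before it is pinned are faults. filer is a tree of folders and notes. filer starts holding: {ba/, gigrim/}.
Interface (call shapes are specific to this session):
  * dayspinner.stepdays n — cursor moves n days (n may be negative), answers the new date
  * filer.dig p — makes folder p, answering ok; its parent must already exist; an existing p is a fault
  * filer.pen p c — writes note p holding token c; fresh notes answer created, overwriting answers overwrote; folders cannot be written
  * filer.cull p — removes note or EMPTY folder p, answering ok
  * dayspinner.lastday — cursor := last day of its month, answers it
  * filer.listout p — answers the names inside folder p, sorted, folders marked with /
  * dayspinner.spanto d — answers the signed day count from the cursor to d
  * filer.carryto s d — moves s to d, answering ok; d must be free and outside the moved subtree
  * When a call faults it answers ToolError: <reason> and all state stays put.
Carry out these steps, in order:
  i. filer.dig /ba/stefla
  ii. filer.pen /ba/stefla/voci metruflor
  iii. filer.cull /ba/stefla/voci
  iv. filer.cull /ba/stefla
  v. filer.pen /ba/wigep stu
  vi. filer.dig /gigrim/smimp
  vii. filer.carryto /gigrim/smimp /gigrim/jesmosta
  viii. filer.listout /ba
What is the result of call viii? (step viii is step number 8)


Answer: [wigep]

Derivation:
==> dig(p='/ba/stefla')
<== ok
==> pen(p='/ba/stefla/voci', c='metruflor')
<== created
==> cull(p='/ba/stefla/voci')
<== ok
==> cull(p='/ba/stefla')
<== ok
==> pen(p='/ba/wigep', c='stu')
<== created
==> dig(p='/gigrim/smimp')
<== ok
==> carryto(s='/gigrim/smimp', d='/gigrim/jesmosta')
<== ok
==> listout(p='/ba')
<== [wigep]


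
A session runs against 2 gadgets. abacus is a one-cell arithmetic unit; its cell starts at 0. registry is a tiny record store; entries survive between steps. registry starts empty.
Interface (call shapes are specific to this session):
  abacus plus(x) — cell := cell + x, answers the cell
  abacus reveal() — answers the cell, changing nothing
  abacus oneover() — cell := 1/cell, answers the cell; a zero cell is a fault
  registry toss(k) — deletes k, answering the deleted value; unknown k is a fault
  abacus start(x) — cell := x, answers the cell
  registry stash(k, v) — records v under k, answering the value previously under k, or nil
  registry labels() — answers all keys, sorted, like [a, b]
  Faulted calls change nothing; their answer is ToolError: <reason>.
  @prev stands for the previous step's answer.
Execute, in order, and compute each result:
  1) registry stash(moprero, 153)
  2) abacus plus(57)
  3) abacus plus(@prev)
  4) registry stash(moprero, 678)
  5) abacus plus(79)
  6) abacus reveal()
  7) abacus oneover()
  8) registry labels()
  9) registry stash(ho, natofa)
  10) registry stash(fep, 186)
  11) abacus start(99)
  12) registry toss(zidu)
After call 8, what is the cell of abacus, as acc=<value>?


Answer: acc=1/193

Derivation:
$ registry stash k=moprero v=153
:: nil
$ abacus plus x=57
:: 57
$ abacus plus x=@prev
:: 114
$ registry stash k=moprero v=678
:: 153
$ abacus plus x=79
:: 193
$ abacus reveal
:: 193
$ abacus oneover
:: 1/193
$ registry labels
:: [moprero]
$ registry stash k=ho v=natofa
:: nil
$ registry stash k=fep v=186
:: nil
$ abacus start x=99
:: 99
$ registry toss k=zidu
:: ToolError: no such key zidu


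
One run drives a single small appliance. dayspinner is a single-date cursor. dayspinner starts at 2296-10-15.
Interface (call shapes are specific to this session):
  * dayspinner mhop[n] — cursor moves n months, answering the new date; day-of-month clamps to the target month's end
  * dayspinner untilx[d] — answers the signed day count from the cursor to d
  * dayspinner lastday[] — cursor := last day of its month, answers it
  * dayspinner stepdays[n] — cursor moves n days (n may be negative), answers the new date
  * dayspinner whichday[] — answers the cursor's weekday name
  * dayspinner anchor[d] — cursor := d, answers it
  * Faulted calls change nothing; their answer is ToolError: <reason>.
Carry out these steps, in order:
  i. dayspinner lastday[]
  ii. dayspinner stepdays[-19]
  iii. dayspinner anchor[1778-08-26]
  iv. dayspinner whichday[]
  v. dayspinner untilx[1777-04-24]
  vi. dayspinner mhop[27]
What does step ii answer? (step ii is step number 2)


Answer: 2296-10-12

Derivation:
;; dayspinner lastday() => 2296-10-31
;; dayspinner stepdays(n: -19) => 2296-10-12
;; dayspinner anchor(d: 1778-08-26) => 1778-08-26
;; dayspinner whichday() => Wednesday
;; dayspinner untilx(d: 1777-04-24) => -489
;; dayspinner mhop(n: 27) => 1780-11-26


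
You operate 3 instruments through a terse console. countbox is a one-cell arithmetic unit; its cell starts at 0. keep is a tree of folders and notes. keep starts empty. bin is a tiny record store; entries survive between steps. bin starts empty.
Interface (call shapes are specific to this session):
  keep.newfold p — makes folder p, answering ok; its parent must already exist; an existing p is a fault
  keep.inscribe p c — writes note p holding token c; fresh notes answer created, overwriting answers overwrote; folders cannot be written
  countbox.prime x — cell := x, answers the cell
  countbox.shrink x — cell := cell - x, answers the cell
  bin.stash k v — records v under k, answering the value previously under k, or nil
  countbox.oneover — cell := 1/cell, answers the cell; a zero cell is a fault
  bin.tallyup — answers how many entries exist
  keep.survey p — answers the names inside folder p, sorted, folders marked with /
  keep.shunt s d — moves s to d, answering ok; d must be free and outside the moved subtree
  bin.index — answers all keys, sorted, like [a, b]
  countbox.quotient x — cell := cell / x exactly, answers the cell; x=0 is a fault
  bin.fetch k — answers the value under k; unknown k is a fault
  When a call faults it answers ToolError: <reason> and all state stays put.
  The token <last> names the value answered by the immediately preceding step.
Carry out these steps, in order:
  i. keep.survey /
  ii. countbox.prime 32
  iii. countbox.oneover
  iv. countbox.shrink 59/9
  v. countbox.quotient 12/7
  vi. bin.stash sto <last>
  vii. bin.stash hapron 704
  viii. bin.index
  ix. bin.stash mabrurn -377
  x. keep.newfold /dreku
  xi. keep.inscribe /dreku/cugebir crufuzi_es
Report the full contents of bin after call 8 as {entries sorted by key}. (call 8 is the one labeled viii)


Answer: {hapron=704, sto=-13153/3456}

Derivation:
// 1. keep.survey(p='/') => []
// 2. countbox.prime(x='32') => 32
// 3. countbox.oneover() => 1/32
// 4. countbox.shrink(x='59/9') => -1879/288
// 5. countbox.quotient(x='12/7') => -13153/3456
// 6. bin.stash(k='sto', v='<last>') => nil
// 7. bin.stash(k='hapron', v='704') => nil
// 8. bin.index() => [hapron, sto]
// 9. bin.stash(k='mabrurn', v='-377') => nil
// 10. keep.newfold(p='/dreku') => ok
// 11. keep.inscribe(p='/dreku/cugebir', c='crufuzi_es') => created


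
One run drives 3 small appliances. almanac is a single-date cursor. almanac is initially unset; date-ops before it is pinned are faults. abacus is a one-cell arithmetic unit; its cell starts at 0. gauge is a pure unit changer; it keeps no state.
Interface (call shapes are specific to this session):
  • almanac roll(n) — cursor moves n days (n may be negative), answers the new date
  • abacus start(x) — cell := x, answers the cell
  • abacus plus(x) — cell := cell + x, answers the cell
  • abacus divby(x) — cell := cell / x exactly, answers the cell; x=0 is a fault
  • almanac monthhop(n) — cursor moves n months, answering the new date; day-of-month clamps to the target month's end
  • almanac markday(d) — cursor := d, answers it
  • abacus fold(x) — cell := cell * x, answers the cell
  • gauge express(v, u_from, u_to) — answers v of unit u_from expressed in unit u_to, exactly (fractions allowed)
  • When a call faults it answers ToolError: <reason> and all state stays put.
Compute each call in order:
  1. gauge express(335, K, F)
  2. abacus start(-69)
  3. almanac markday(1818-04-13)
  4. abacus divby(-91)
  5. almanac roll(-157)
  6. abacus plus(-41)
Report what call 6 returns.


Answer: -3662/91

Derivation:
>>> gauge express v=335 u_from=K u_to=F
[out] 14333/100
>>> abacus start x=-69
[out] -69
>>> almanac markday d=1818-04-13
[out] 1818-04-13
>>> abacus divby x=-91
[out] 69/91
>>> almanac roll n=-157
[out] 1817-11-07
>>> abacus plus x=-41
[out] -3662/91


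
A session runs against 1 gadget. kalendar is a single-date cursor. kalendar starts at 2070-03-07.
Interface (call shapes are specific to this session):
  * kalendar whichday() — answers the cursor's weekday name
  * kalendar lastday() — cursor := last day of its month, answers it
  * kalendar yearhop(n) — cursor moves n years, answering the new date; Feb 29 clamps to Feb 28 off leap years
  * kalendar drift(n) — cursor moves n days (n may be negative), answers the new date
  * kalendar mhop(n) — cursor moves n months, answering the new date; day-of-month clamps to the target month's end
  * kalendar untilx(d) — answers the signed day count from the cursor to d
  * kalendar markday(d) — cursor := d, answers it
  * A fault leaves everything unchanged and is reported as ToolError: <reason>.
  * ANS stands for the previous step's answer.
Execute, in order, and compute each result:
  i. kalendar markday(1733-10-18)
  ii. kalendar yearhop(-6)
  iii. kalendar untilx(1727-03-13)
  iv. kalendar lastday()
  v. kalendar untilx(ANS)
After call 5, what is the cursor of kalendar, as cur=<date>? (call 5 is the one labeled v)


Now I run kalendar markday(d='1733-10-18'), and see 1733-10-18.
I invoke kalendar yearhop(n='-6'), and see 1727-10-18.
Now I run kalendar untilx(d='1727-03-13'), yielding -219.
I invoke kalendar lastday(), which returns 1727-10-31.
I use kalendar untilx(d='ANS'), which returns 0.

Answer: cur=1727-10-31


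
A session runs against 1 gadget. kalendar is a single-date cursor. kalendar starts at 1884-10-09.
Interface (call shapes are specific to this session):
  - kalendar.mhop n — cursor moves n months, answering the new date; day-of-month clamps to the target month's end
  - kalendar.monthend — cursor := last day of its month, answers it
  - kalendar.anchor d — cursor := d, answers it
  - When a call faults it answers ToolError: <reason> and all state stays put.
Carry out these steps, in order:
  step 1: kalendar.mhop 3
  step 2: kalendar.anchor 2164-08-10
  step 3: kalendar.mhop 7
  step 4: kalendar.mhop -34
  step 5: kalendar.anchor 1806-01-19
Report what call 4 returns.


Answer: 2162-05-10

Derivation:
·→ kalendar.mhop(n=3)
·← 1885-01-09
·→ kalendar.anchor(d=2164-08-10)
·← 2164-08-10
·→ kalendar.mhop(n=7)
·← 2165-03-10
·→ kalendar.mhop(n=-34)
·← 2162-05-10
·→ kalendar.anchor(d=1806-01-19)
·← 1806-01-19


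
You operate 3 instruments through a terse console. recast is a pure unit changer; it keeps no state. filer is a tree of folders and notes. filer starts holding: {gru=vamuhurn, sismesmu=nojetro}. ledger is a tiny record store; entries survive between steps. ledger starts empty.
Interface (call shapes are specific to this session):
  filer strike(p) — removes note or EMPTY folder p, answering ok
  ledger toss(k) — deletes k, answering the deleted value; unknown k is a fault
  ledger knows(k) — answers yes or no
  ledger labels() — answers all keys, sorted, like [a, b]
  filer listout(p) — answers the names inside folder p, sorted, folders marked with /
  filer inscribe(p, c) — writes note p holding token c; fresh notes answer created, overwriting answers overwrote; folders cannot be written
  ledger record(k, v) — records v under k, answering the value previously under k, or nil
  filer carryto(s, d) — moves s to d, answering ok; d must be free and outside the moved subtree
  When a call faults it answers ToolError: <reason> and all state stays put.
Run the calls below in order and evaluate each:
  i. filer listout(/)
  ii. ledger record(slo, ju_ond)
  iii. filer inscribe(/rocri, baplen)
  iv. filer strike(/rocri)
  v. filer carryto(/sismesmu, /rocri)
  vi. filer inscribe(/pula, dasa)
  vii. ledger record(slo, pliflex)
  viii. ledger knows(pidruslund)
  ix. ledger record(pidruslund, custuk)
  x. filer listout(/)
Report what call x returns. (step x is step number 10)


Answer: [gru, pula, rocri]

Derivation:
[in] filer listout p: /
  [gru, sismesmu]
[in] ledger record k: slo v: ju_ond
  nil
[in] filer inscribe p: /rocri c: baplen
  created
[in] filer strike p: /rocri
  ok
[in] filer carryto s: /sismesmu d: /rocri
  ok
[in] filer inscribe p: /pula c: dasa
  created
[in] ledger record k: slo v: pliflex
  ju_ond
[in] ledger knows k: pidruslund
  no
[in] ledger record k: pidruslund v: custuk
  nil
[in] filer listout p: /
  [gru, pula, rocri]


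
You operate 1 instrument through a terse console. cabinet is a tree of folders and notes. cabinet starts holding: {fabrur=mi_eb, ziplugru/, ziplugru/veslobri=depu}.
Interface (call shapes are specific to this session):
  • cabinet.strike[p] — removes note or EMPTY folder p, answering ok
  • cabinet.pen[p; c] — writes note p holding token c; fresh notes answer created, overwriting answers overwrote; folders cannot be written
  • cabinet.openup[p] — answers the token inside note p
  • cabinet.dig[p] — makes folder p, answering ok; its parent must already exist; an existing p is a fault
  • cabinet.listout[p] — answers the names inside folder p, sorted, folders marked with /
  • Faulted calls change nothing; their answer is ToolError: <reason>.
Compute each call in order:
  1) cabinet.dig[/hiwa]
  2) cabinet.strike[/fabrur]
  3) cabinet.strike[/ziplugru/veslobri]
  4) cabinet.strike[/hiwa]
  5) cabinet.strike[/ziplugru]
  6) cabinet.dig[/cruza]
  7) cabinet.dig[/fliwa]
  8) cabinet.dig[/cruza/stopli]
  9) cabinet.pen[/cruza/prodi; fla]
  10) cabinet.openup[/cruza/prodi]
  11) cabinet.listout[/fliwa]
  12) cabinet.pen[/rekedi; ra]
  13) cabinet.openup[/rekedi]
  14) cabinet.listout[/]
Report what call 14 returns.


>>> dig p=/hiwa
:: ok
>>> strike p=/fabrur
:: ok
>>> strike p=/ziplugru/veslobri
:: ok
>>> strike p=/hiwa
:: ok
>>> strike p=/ziplugru
:: ok
>>> dig p=/cruza
:: ok
>>> dig p=/fliwa
:: ok
>>> dig p=/cruza/stopli
:: ok
>>> pen p=/cruza/prodi c=fla
:: created
>>> openup p=/cruza/prodi
:: fla
>>> listout p=/fliwa
:: []
>>> pen p=/rekedi c=ra
:: created
>>> openup p=/rekedi
:: ra
>>> listout p=/
:: [cruza/, fliwa/, rekedi]

Answer: [cruza/, fliwa/, rekedi]


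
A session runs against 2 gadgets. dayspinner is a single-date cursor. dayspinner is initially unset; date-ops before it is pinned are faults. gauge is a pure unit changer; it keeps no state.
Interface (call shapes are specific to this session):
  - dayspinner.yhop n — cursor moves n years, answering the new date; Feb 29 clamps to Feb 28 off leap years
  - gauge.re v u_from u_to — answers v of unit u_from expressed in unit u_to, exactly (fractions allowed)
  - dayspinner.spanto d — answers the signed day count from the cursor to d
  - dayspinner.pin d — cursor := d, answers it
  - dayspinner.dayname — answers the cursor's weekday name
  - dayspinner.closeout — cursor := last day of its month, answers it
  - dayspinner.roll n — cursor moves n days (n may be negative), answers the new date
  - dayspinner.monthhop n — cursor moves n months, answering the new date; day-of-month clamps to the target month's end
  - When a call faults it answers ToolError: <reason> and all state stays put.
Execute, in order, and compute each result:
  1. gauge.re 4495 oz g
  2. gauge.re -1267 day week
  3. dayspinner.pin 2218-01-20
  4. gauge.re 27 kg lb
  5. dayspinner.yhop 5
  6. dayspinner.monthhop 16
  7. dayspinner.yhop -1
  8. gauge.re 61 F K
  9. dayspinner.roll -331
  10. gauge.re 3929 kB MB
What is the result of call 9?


! gauge.re(v: 4495, u_from: oz, u_to: g) => 40777954063/320000
! gauge.re(v: -1267, u_from: day, u_to: week) => -181
! dayspinner.pin(d: 2218-01-20) => 2218-01-20
! gauge.re(v: 27, u_from: kg, u_to: lb) => 2700000000/45359237
! dayspinner.yhop(n: 5) => 2223-01-20
! dayspinner.monthhop(n: 16) => 2224-05-20
! dayspinner.yhop(n: -1) => 2223-05-20
! gauge.re(v: 61, u_from: F, u_to: K) => 52067/180
! dayspinner.roll(n: -331) => 2222-06-23
! gauge.re(v: 3929, u_from: kB, u_to: MB) => 3929/1000

Answer: 2222-06-23


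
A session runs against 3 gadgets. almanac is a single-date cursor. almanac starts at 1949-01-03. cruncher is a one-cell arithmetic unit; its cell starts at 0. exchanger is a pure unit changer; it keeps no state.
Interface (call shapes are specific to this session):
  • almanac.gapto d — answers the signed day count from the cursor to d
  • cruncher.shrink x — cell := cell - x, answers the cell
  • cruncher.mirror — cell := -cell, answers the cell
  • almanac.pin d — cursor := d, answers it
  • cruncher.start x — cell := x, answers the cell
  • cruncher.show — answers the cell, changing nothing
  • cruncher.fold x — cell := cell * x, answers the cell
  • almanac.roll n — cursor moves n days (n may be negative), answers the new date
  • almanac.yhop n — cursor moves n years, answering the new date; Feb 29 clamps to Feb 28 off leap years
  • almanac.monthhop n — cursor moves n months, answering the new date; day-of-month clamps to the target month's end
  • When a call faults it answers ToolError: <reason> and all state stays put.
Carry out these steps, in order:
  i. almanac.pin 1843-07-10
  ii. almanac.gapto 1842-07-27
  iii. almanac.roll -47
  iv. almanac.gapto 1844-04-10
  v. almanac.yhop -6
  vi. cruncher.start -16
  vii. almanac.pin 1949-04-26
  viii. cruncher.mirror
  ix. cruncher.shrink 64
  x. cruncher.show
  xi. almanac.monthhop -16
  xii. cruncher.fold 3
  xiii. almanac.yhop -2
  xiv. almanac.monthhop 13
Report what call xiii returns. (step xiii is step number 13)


Answer: 1945-12-26

Derivation:
# almanac.pin(d=1843-07-10) == 1843-07-10
# almanac.gapto(d=1842-07-27) == -348
# almanac.roll(n=-47) == 1843-05-24
# almanac.gapto(d=1844-04-10) == 322
# almanac.yhop(n=-6) == 1837-05-24
# cruncher.start(x=-16) == -16
# almanac.pin(d=1949-04-26) == 1949-04-26
# cruncher.mirror() == 16
# cruncher.shrink(x=64) == -48
# cruncher.show() == -48
# almanac.monthhop(n=-16) == 1947-12-26
# cruncher.fold(x=3) == -144
# almanac.yhop(n=-2) == 1945-12-26
# almanac.monthhop(n=13) == 1947-01-26


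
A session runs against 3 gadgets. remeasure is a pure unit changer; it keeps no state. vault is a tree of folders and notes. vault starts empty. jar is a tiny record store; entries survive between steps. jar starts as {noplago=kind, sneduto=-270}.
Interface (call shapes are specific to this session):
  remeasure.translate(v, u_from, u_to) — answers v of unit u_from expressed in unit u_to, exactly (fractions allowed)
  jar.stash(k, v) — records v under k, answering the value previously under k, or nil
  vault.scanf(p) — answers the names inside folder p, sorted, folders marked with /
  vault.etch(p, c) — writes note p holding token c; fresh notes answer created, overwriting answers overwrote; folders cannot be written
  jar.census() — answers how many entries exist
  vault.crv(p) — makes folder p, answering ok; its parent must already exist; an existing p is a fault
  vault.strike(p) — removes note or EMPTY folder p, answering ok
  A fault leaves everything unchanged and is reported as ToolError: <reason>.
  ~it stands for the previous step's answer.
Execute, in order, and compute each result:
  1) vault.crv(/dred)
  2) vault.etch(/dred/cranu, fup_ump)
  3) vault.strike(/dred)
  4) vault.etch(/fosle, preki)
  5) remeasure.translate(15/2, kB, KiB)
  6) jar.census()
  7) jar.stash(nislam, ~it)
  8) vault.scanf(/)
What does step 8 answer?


Answer: [dred/, fosle]

Derivation:
Do: crv[p: /dred]
See: ok
Do: etch[p: /dred/cranu; c: fup_ump]
See: created
Do: strike[p: /dred]
See: ToolError: not empty
Do: etch[p: /fosle; c: preki]
See: created
Do: translate[v: 15/2; u_from: kB; u_to: KiB]
See: 1875/256
Do: census[]
See: 2
Do: stash[k: nislam; v: ~it]
See: nil
Do: scanf[p: /]
See: [dred/, fosle]


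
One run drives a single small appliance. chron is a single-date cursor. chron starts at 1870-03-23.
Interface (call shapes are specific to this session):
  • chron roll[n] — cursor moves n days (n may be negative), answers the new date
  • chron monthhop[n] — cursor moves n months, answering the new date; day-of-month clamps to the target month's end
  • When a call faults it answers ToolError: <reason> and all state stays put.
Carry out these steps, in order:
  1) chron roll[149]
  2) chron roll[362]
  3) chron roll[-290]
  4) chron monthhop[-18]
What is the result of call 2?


Answer: 1871-08-16

Derivation:
[in] chron roll n: 149
[out] 1870-08-19
[in] chron roll n: 362
[out] 1871-08-16
[in] chron roll n: -290
[out] 1870-10-30
[in] chron monthhop n: -18
[out] 1869-04-30


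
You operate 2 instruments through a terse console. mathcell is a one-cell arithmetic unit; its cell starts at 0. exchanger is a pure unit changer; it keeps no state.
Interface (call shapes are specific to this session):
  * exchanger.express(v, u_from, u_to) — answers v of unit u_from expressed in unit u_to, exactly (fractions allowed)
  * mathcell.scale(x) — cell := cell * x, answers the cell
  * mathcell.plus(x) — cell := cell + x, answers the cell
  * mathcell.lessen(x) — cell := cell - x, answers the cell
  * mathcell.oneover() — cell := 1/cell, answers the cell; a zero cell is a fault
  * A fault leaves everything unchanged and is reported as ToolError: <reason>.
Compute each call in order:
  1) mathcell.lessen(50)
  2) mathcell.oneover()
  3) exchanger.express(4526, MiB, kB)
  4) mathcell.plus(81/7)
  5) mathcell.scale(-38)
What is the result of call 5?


Next I call mathcell.lessen using x→50, and observe -50.
I try mathcell.oneover, which returns -1/50.
Using exchanger.express using v→4526, u_from→MiB, u_to→kB, → 593231872/125.
I invoke mathcell.plus using x→81/7, and observe 4043/350.
Calling mathcell.scale using x→-38, yielding -76817/175.

Answer: -76817/175


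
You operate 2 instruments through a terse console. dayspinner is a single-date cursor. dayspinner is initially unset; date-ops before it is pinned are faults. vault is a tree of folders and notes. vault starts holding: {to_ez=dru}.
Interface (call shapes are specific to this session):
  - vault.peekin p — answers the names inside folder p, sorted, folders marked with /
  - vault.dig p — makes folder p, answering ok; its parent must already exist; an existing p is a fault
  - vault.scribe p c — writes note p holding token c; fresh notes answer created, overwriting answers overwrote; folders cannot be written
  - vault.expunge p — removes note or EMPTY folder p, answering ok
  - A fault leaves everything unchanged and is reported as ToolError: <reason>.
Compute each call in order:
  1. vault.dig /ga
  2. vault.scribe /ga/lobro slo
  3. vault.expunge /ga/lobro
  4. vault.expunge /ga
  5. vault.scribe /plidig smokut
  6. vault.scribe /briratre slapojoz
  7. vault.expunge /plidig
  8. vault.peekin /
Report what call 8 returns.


// 1. dig(p→/ga) : ok
// 2. scribe(p→/ga/lobro, c→slo) : created
// 3. expunge(p→/ga/lobro) : ok
// 4. expunge(p→/ga) : ok
// 5. scribe(p→/plidig, c→smokut) : created
// 6. scribe(p→/briratre, c→slapojoz) : created
// 7. expunge(p→/plidig) : ok
// 8. peekin(p→/) : [briratre, to_ez]

Answer: [briratre, to_ez]


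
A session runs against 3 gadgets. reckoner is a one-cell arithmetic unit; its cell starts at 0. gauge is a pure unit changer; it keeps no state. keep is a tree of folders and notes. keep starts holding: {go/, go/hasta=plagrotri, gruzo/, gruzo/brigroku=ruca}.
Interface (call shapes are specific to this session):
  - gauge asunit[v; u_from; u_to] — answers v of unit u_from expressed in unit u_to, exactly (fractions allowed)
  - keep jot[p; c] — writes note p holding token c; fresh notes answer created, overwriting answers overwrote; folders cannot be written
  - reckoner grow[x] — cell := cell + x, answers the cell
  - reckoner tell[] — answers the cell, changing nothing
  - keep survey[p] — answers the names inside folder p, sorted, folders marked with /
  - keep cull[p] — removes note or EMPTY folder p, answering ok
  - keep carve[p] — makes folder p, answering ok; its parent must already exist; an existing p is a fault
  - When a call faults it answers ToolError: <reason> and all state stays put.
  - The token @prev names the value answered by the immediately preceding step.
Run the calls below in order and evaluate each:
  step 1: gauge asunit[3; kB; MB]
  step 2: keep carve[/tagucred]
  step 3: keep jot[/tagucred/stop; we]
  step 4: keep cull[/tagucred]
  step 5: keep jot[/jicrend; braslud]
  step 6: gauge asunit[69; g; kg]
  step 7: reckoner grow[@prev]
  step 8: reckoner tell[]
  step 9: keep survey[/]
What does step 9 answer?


Answer: [go/, gruzo/, jicrend, tagucred/]

Derivation:
// 1. gauge asunit(v=3, u_from=kB, u_to=MB) == 3/1000
// 2. keep carve(p=/tagucred) == ok
// 3. keep jot(p=/tagucred/stop, c=we) == created
// 4. keep cull(p=/tagucred) == ToolError: not empty
// 5. keep jot(p=/jicrend, c=braslud) == created
// 6. gauge asunit(v=69, u_from=g, u_to=kg) == 69/1000
// 7. reckoner grow(x=@prev) == 69/1000
// 8. reckoner tell() == 69/1000
// 9. keep survey(p=/) == [go/, gruzo/, jicrend, tagucred/]
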